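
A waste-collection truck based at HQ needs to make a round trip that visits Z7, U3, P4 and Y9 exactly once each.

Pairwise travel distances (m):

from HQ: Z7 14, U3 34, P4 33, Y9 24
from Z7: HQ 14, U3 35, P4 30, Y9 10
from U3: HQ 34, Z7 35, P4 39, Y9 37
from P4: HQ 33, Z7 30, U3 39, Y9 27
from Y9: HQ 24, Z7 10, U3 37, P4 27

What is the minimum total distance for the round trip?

There are 12 distinct closed tours to check (reversals are equivalent).
HQ→Z7→U3→P4→Y9→HQ: 14+35+39+27+24 = 139
HQ→Z7→U3→Y9→P4→HQ: 14+35+37+27+33 = 146
HQ→Z7→P4→U3→Y9→HQ: 14+30+39+37+24 = 144
HQ→Z7→P4→Y9→U3→HQ: 14+30+27+37+34 = 142
HQ→Z7→Y9→U3→P4→HQ: 14+10+37+39+33 = 133
HQ→Z7→Y9→P4→U3→HQ: 14+10+27+39+34 = 124
HQ→U3→Z7→P4→Y9→HQ: 34+35+30+27+24 = 150
HQ→U3→Z7→Y9→P4→HQ: 34+35+10+27+33 = 139
HQ→U3→P4→Z7→Y9→HQ: 34+39+30+10+24 = 137
HQ→U3→Y9→Z7→P4→HQ: 34+37+10+30+33 = 144
HQ→P4→Z7→U3→Y9→HQ: 33+30+35+37+24 = 159
HQ→P4→U3→Z7→Y9→HQ: 33+39+35+10+24 = 141
The minimum is 124.
One optimal route: HQ → Z7 → Y9 → P4 → U3 → HQ (or its reverse).

124 m — the shortest possible round trip.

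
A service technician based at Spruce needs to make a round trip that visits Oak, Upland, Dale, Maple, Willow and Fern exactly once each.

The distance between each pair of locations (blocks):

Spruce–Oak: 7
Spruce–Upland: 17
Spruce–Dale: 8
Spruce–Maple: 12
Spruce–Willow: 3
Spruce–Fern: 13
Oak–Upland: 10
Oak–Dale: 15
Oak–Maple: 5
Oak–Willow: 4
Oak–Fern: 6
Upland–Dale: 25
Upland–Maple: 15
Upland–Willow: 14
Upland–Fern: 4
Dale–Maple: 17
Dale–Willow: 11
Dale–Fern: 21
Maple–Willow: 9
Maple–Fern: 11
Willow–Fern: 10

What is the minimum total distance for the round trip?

Minimum total distance: 57 blocks.

Spruce→Oak→Upland→Dale→Maple→Willow→Fern→Spruce: 7+10+25+17+9+10+13 = 91
Spruce→Oak→Upland→Dale→Maple→Fern→Willow→Spruce: 7+10+25+17+11+10+3 = 83
Spruce→Oak→Upland→Dale→Willow→Maple→Fern→Spruce: 7+10+25+11+9+11+13 = 86
Spruce→Oak→Upland→Dale→Willow→Fern→Maple→Spruce: 7+10+25+11+10+11+12 = 86
Spruce→Oak→Upland→Dale→Fern→Maple→Willow→Spruce: 7+10+25+21+11+9+3 = 86
Spruce→Oak→Upland→Dale→Fern→Willow→Maple→Spruce: 7+10+25+21+10+9+12 = 94
Spruce→Oak→Upland→Maple→Dale→Willow→Fern→Spruce: 7+10+15+17+11+10+13 = 83
Spruce→Oak→Upland→Maple→Dale→Fern→Willow→Spruce: 7+10+15+17+21+10+3 = 83
… (352 more)
Spruce→Dale→Maple→Oak→Upland→Fern→Willow→Spruce: 8+17+5+10+4+10+3 = 57  ← best
The minimum is 57.
One optimal route: Spruce → Dale → Maple → Oak → Upland → Fern → Willow → Spruce (or its reverse).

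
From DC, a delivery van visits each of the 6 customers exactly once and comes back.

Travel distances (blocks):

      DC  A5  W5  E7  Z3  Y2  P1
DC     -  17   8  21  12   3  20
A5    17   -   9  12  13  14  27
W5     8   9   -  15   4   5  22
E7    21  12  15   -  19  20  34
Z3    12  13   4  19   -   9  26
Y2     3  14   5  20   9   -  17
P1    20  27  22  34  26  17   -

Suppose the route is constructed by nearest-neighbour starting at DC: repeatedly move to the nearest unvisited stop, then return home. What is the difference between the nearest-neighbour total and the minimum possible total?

1 blocks longer than the optimal tour.

From DC: Y2=3, W5=8, Z3=12, A5=17, P1=20, E7=21 → choose Y2 (3).
From Y2: W5=5, Z3=9, A5=14, P1=17, E7=20 → choose W5 (5).
From W5: Z3=4, A5=9, E7=15, P1=22 → choose Z3 (4).
From Z3: A5=13, E7=19, P1=26 → choose A5 (13).
From A5: E7=12, P1=27 → choose E7 (12).
From E7: P1=34 → choose P1 (34).
NN route DC → Y2 → W5 → Z3 → A5 → E7 → P1 → DC costs 91.
Optimal: DC → W5 → Z3 → E7 → A5 → P1 → Y2 → DC costs 90 (by enumerating all 360 distinct tours).
Excess = 91 − 90 = 1.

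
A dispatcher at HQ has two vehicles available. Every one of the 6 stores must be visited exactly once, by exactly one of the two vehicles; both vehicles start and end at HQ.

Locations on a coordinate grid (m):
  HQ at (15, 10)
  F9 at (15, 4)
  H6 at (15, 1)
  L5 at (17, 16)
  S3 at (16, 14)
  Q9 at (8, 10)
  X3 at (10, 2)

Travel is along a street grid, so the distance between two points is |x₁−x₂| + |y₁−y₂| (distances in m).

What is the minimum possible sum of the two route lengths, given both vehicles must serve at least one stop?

Minimum combined distance: 48 m.

There are 2^5 − 1 = 31 ways to divide the 6 stops into two non-empty groups. For each, the best each vehicle can do is its own shortest tour through its group:
  {F9} + {H6, L5, S3, Q9, X3}: 12 + 48 = 60
  {H6} + {F9, L5, S3, Q9, X3}: 18 + 46 = 64
  {F9, H6} + {L5, S3, Q9, X3}: 18 + 46 = 64
  {L5} + {F9, H6, S3, Q9, X3}: 16 + 42 = 58
  {F9, L5} + {H6, S3, Q9, X3}: 28 + 42 = 70
  {H6, L5} + {F9, S3, Q9, X3}: 34 + 40 = 74
  … (31 splits in total)
  {L5, S3} + {F9, H6, Q9, X3}: 16 + 32 = 48  ← best
Best: vehicle 1 HQ → L5 → S3 → HQ = 16; vehicle 2 HQ → F9 → H6 → X3 → Q9 → HQ = 32; combined 48.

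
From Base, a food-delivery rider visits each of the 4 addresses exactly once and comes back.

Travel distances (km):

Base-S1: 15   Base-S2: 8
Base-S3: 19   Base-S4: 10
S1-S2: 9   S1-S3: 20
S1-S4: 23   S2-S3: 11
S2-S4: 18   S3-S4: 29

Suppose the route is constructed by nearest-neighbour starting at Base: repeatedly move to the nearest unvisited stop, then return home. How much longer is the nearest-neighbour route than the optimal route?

Base: S2=8, S4=10, S1=15, S3=19 ⇒ S2
S2: S1=9, S3=11, S4=18 ⇒ S1
S1: S3=20, S4=23 ⇒ S3
S3: S4=29 ⇒ S4
NN route Base → S2 → S1 → S3 → S4 → Base costs 76.
Optimal: Base → S2 → S3 → S1 → S4 → Base costs 72 (by enumerating all 12 distinct tours).
Excess = 76 − 72 = 4.

The nearest-neighbour route is 4 km longer than optimal.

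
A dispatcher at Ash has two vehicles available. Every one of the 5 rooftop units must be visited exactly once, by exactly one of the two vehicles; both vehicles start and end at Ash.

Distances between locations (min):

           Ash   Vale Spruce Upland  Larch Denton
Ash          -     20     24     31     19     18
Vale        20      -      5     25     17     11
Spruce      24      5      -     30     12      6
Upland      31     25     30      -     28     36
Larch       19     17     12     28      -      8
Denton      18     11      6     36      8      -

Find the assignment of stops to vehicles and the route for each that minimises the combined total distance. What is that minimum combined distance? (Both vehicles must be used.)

Minimum combined distance: 120 min.

There are 2^4 − 1 = 15 ways to divide the 5 stops into two non-empty groups. For each, the best each vehicle can do is its own shortest tour through its group:
  {Vale} + {Spruce, Upland, Larch, Denton}: 40 + 94 = 134
  {Spruce} + {Vale, Upland, Larch, Denton}: 48 + 94 = 142
  {Vale, Spruce} + {Upland, Larch, Denton}: 49 + 85 = 134
  {Upland} + {Vale, Spruce, Larch, Denton}: 62 + 58 = 120
  {Vale, Upland} + {Spruce, Larch, Denton}: 76 + 55 = 131
  {Spruce, Upland} + {Vale, Larch, Denton}: 85 + 58 = 143
  … (15 splits in total)
Best: vehicle 1 Ash → Upland → Ash = 62; vehicle 2 Ash → Vale → Spruce → Denton → Larch → Ash = 58; combined 120.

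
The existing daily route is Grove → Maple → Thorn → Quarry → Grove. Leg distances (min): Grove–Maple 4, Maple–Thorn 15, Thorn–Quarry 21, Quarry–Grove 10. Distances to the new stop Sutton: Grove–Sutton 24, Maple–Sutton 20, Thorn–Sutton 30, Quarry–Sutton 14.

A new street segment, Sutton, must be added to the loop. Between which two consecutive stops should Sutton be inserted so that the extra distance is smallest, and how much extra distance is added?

+23 min — insert Sutton between Thorn and Quarry.

Insertion cost between consecutive stops i–j is d(i,Sutton) + d(Sutton,j) − d(i,j):
  between Grove and Maple: 24 + 20 − 4 = 40
  between Maple and Thorn: 20 + 30 − 15 = 35
  between Thorn and Quarry: 30 + 14 − 21 = 23
  between Quarry and Grove: 14 + 24 − 10 = 28
Cheapest insertion is between Thorn and Quarry, adding 23.
New total = 50 + 23 = 73.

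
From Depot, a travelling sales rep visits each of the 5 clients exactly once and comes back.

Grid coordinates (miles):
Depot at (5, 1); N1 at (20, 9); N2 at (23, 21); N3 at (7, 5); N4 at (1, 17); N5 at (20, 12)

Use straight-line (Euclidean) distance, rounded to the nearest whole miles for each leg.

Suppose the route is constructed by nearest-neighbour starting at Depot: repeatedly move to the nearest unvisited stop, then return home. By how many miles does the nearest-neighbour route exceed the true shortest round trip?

Depot: N3=4, N4=16, N1=17, N5=19, N2=27 ⇒ N3
N3: N4=13, N1=14, N5=15, N2=23 ⇒ N4
N4: N5=20, N1=21, N2=22 ⇒ N5
N5: N1=3, N2=9 ⇒ N1
N1: N2=12 ⇒ N2
NN route Depot → N3 → N4 → N5 → N1 → N2 → Depot costs 79.
Optimal: Depot → N1 → N5 → N2 → N4 → N3 → Depot costs 68 (by enumerating all 60 distinct tours).
Excess = 79 − 68 = 11.

Excess over optimum: 11 miles.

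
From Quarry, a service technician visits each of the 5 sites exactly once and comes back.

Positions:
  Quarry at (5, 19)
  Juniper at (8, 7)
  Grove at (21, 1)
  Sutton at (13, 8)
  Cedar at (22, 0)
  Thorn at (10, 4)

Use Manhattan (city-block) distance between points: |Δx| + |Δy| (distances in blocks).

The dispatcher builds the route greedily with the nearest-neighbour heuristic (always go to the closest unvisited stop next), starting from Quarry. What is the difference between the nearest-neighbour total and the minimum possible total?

The nearest-neighbour route is 8 blocks longer than optimal.

Quarry: Juniper=15, Sutton=19, Thorn=20, Grove=34, Cedar=36 ⇒ Juniper
Juniper: Thorn=5, Sutton=6, Grove=19, Cedar=21 ⇒ Thorn
Thorn: Sutton=7, Grove=14, Cedar=16 ⇒ Sutton
Sutton: Grove=15, Cedar=17 ⇒ Grove
Grove: Cedar=2 ⇒ Cedar
NN route Quarry → Juniper → Thorn → Sutton → Grove → Cedar → Quarry costs 80.
Optimal: Quarry → Juniper → Thorn → Grove → Cedar → Sutton → Quarry costs 72 (by enumerating all 60 distinct tours).
Excess = 80 − 72 = 8.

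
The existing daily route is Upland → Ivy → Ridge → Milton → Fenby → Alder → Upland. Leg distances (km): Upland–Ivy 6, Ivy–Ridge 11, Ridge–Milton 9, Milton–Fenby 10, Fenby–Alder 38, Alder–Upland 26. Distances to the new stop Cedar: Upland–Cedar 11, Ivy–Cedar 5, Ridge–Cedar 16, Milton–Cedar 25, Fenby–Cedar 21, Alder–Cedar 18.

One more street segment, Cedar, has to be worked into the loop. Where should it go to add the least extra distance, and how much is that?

Insertion cost between consecutive stops i–j is d(i,Cedar) + d(Cedar,j) − d(i,j):
  between Upland and Ivy: 11 + 5 − 6 = 10
  between Ivy and Ridge: 5 + 16 − 11 = 10
  between Ridge and Milton: 16 + 25 − 9 = 32
  between Milton and Fenby: 25 + 21 − 10 = 36
  between Fenby and Alder: 21 + 18 − 38 = 1
  between Alder and Upland: 18 + 11 − 26 = 3
Cheapest insertion is between Fenby and Alder, adding 1.
New total = 100 + 1 = 101.

Adding 1 km by placing Cedar on the Fenby–Alder leg.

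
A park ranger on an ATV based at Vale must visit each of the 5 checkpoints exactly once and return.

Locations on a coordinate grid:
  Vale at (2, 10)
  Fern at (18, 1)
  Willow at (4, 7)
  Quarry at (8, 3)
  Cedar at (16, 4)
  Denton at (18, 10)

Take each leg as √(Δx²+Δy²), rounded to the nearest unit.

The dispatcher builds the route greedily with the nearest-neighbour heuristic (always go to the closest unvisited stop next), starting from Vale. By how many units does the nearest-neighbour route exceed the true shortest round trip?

From Vale: Willow=4, Quarry=9, Cedar=15, Denton=16, Fern=18 → choose Willow (4).
From Willow: Quarry=6, Cedar=12, Denton=14, Fern=15 → choose Quarry (6).
From Quarry: Cedar=8, Fern=10, Denton=12 → choose Cedar (8).
From Cedar: Fern=4, Denton=6 → choose Fern (4).
From Fern: Denton=9 → choose Denton (9).
NN route Vale → Willow → Quarry → Cedar → Fern → Denton → Vale costs 47.
Optimal: Vale → Willow → Quarry → Fern → Cedar → Denton → Vale costs 46 (by enumerating all 60 distinct tours).
Excess = 47 − 46 = 1.

1 longer than the optimal tour.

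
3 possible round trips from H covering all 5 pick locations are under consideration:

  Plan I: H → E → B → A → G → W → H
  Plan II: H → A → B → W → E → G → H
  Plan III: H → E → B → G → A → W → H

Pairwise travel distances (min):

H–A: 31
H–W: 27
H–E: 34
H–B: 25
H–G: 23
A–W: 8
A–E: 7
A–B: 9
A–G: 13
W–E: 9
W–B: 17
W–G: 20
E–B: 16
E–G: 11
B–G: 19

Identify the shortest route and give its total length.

Plan I: 34 + 16 + 9 + 13 + 20 + 27 = 119
Plan II: 31 + 9 + 17 + 9 + 11 + 23 = 100
Plan III: 34 + 16 + 19 + 13 + 8 + 27 = 117

100 min — Plan II is the shortest.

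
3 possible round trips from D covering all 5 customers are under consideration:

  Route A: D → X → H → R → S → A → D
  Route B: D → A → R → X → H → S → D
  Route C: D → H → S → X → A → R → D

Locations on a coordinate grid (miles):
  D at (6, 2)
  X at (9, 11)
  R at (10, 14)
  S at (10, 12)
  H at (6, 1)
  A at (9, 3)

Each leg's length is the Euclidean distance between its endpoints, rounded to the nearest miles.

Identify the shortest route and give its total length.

46 miles — Route C is the shortest.

Route A: 9 + 10 + 14 + 2 + 9 + 3 = 47
Route B: 3 + 11 + 3 + 10 + 12 + 11 = 50
Route C: 1 + 12 + 1 + 8 + 11 + 13 = 46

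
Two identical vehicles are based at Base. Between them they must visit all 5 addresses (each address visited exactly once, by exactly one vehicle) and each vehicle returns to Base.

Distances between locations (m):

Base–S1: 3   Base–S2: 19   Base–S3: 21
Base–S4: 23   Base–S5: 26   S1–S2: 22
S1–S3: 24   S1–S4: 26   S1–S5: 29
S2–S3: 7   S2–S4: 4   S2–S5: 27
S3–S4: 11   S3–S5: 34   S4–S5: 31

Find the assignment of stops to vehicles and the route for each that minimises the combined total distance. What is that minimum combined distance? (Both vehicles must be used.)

Check every non-empty split of the stops between the two vehicles; for each half take its own optimal tour:
  {S1} + {S2, S3, S4, S5}: 6 + 89 = 95
  {S2} + {S1, S3, S4, S5}: 38 + 95 = 133
  {S1, S2} + {S3, S4, S5}: 44 + 89 = 133
  {S3} + {S1, S2, S4, S5}: 42 + 86 = 128
  {S1, S3} + {S2, S4, S5}: 48 + 80 = 128
  {S2, S3} + {S1, S4, S5}: 47 + 86 = 133
  … (15 splits in total)
Best: vehicle 1 Base → S1 → Base = 6; vehicle 2 Base → S3 → S2 → S4 → S5 → Base = 89; combined 95.

95 m — the smallest possible combined total.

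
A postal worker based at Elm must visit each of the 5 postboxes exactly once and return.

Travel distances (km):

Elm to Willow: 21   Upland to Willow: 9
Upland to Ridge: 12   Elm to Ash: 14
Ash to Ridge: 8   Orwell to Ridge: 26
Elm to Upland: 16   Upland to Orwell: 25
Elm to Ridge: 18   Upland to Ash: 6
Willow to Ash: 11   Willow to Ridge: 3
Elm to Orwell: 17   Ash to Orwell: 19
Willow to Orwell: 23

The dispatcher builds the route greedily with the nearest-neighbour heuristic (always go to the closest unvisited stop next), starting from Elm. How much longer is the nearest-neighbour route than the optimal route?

Elm: Ash=14, Upland=16, Orwell=17, Ridge=18, Willow=21 ⇒ Ash
Ash: Upland=6, Ridge=8, Willow=11, Orwell=19 ⇒ Upland
Upland: Willow=9, Ridge=12, Orwell=25 ⇒ Willow
Willow: Ridge=3, Orwell=23 ⇒ Ridge
Ridge: Orwell=26 ⇒ Orwell
NN route Elm → Ash → Upland → Willow → Ridge → Orwell → Elm costs 75.
Optimal: Elm → Upland → Willow → Ridge → Ash → Orwell → Elm costs 72 (by enumerating all 60 distinct tours).
Excess = 75 − 72 = 3.

The nearest-neighbour route is 3 km longer than optimal.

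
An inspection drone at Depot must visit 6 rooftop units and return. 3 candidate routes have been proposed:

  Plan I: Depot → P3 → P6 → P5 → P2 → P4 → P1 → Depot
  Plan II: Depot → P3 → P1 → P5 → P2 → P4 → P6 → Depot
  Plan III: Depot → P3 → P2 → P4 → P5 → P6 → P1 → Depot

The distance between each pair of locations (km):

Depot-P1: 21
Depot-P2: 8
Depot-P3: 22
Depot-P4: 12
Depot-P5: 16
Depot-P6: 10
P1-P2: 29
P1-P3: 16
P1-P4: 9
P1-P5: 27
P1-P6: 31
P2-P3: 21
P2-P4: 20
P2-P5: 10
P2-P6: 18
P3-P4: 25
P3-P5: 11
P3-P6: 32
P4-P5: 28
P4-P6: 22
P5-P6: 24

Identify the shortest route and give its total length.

Shortest is Plan II, total 127 km.

Plan I: 22 + 32 + 24 + 10 + 20 + 9 + 21 = 138
Plan II: 22 + 16 + 27 + 10 + 20 + 22 + 10 = 127
Plan III: 22 + 21 + 20 + 28 + 24 + 31 + 21 = 167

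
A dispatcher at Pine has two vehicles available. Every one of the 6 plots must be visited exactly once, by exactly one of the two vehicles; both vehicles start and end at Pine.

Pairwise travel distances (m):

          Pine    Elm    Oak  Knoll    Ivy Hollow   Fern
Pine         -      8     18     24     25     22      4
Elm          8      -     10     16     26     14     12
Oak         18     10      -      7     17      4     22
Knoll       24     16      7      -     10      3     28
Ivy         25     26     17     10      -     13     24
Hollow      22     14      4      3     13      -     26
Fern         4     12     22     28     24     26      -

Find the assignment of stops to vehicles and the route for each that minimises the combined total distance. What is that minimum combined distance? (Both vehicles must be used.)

There are 2^5 − 1 = 31 ways to divide the 6 stops into two non-empty groups. For each, the best each vehicle can do is its own shortest tour through its group:
  {Elm} + {Oak, Knoll, Ivy, Hollow, Fern}: 16 + 63 = 79
  {Oak} + {Elm, Knoll, Ivy, Hollow, Fern}: 36 + 63 = 99
  {Elm, Oak} + {Knoll, Ivy, Hollow, Fern}: 36 + 63 = 99
  {Knoll} + {Elm, Oak, Ivy, Hollow, Fern}: 48 + 63 = 111
  {Elm, Knoll} + {Oak, Ivy, Hollow, Fern}: 48 + 63 = 111
  {Oak, Knoll} + {Elm, Ivy, Hollow, Fern}: 49 + 63 = 112
  … (31 splits in total)
  {Elm, Oak, Knoll, Ivy, Hollow} + {Fern}: 60 + 8 = 68  ← best
Best: vehicle 1 Pine → Elm → Oak → Hollow → Knoll → Ivy → Pine = 60; vehicle 2 Pine → Fern → Pine = 8; combined 68.

Minimum combined distance: 68 m.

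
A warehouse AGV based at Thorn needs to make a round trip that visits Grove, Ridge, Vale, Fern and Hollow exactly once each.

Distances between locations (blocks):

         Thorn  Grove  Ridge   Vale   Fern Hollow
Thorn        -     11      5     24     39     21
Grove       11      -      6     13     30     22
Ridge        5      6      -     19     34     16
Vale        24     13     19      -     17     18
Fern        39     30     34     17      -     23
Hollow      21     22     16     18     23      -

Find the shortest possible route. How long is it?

Shortest round trip = 85 blocks.

With 5 stops there are 5!/2 = 60 distinct round trips (a route and its reverse cost the same).
Thorn-Grove-Ridge-Vale-Fern-Hollow-Thorn: 11+6+19+17+23+21 = 97
Thorn-Grove-Ridge-Vale-Hollow-Fern-Thorn: 11+6+19+18+23+39 = 116
Thorn-Grove-Ridge-Fern-Vale-Hollow-Thorn: 11+6+34+17+18+21 = 107
Thorn-Grove-Ridge-Fern-Hollow-Vale-Thorn: 11+6+34+23+18+24 = 116
Thorn-Grove-Ridge-Hollow-Vale-Fern-Thorn: 11+6+16+18+17+39 = 107
Thorn-Grove-Ridge-Hollow-Fern-Vale-Thorn: 11+6+16+23+17+24 = 97
Thorn-Grove-Vale-Ridge-Fern-Hollow-Thorn: 11+13+19+34+23+21 = 121
Thorn-Grove-Vale-Ridge-Hollow-Fern-Thorn: 11+13+19+16+23+39 = 121
Thorn-Grove-Vale-Fern-Ridge-Hollow-Thorn: 11+13+17+34+16+21 = 112
Thorn-Grove-Vale-Fern-Hollow-Ridge-Thorn: 11+13+17+23+16+5 = 85
Thorn-Grove-Vale-Hollow-Ridge-Fern-Thorn: 11+13+18+16+34+39 = 131
Thorn-Grove-Vale-Hollow-Fern-Ridge-Thorn: 11+13+18+23+34+5 = 104
Thorn-Grove-Fern-Ridge-Vale-Hollow-Thorn: 11+30+34+19+18+21 = 133
Thorn-Grove-Fern-Ridge-Hollow-Vale-Thorn: 11+30+34+16+18+24 = 133
… (46 more)
The minimum is 85.
One optimal route: Thorn → Grove → Vale → Fern → Hollow → Ridge → Thorn (or its reverse).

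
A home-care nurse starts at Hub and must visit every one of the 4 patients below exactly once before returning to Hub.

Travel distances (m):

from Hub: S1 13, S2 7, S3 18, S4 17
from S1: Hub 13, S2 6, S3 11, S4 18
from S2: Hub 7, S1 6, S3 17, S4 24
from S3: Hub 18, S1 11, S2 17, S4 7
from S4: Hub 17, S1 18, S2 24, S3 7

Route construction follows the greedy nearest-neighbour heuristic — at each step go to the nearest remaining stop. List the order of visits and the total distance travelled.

Nearest-neighbour total = 48 m; route Hub → S2 → S1 → S3 → S4 → Hub.

At Hub the remaining stops are S2 7, S1 13, S4 17, S3 18; go to S2.
At S2 the remaining stops are S1 6, S3 17, S4 24; go to S1.
At S1 the remaining stops are S3 11, S4 18; go to S3.
At S3 the remaining stops are S4 7; go to S4.
Return S4→Hub: 17.
Total = 7 + 6 + 11 + 7 + 17 = 48.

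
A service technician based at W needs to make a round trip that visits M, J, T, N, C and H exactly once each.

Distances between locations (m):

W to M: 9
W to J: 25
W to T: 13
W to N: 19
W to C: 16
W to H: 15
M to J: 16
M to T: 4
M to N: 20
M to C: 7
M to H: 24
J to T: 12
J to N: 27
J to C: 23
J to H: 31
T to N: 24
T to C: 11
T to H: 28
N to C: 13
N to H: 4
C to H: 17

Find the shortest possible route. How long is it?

There are 360 distinct closed tours to check (reversals are equivalent).
W→M→J→T→N→C→H→W: 9+16+12+24+13+17+15 = 106
W→M→J→T→N→H→C→W: 9+16+12+24+4+17+16 = 98
W→M→J→T→C→N→H→W: 9+16+12+11+13+4+15 = 80
W→M→J→T→C→H→N→W: 9+16+12+11+17+4+19 = 88
W→M→J→T→H→N→C→W: 9+16+12+28+4+13+16 = 98
W→M→J→T→H→C→N→W: 9+16+12+28+17+13+19 = 114
W→M→J→N→T→C→H→W: 9+16+27+24+11+17+15 = 119
W→M→J→N→T→H→C→W: 9+16+27+24+28+17+16 = 137
… (352 more)
The minimum is 80.
One optimal route: W → M → J → T → C → N → H → W (or its reverse).

80 m — the shortest possible round trip.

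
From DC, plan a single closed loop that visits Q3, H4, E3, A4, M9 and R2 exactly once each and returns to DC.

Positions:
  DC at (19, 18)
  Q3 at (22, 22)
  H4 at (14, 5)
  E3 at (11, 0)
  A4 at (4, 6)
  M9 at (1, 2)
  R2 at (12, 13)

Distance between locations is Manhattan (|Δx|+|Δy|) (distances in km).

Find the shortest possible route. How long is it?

There are 360 distinct closed tours to check (reversals are equivalent).
DC → Q3 → H4 → E3 → A4 → M9 → R2 → DC: 7+25+8+13+7+22+12 = 94
DC → Q3 → H4 → E3 → A4 → R2 → M9 → DC: 7+25+8+13+15+22+34 = 124
DC → Q3 → H4 → E3 → M9 → A4 → R2 → DC: 7+25+8+12+7+15+12 = 86
DC → Q3 → H4 → E3 → M9 → R2 → A4 → DC: 7+25+8+12+22+15+27 = 116
DC → Q3 → H4 → E3 → R2 → A4 → M9 → DC: 7+25+8+14+15+7+34 = 110
DC → Q3 → H4 → E3 → R2 → M9 → A4 → DC: 7+25+8+14+22+7+27 = 110
DC → Q3 → H4 → A4 → E3 → M9 → R2 → DC: 7+25+11+13+12+22+12 = 102
DC → Q3 → H4 → A4 → E3 → R2 → M9 → DC: 7+25+11+13+14+22+34 = 126
… (352 more)
The minimum is 86.
One optimal route: DC → Q3 → H4 → E3 → M9 → A4 → R2 → DC (or its reverse).

Minimum total distance: 86 km.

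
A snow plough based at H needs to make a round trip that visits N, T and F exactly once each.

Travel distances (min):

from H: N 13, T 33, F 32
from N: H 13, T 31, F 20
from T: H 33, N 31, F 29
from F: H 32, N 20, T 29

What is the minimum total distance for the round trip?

Minimum total distance: 95 min.

H→N→T→F→H: 13+31+29+32 = 105
H→N→F→T→H: 13+20+29+33 = 95
H→T→N→F→H: 33+31+20+32 = 116
The minimum is 95.
One optimal route: H → N → F → T → H (or its reverse).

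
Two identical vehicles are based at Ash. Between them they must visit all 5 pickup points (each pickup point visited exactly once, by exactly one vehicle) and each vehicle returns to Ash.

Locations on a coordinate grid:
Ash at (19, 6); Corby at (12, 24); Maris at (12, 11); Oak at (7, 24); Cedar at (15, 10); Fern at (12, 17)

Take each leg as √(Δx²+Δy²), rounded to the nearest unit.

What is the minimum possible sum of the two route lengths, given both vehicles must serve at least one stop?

60 — the smallest possible combined total.

Try each way of splitting the stops between the two vehicles (each non-empty) and, for each split, find the best tour for each vehicle:
  {Corby} + {Maris, Oak, Cedar, Fern}: 38 + 45 = 83
  {Maris} + {Corby, Oak, Cedar, Fern}: 18 + 47 = 65
  {Corby, Maris} + {Oak, Cedar, Fern}: 41 + 44 = 85
  {Oak} + {Corby, Maris, Cedar, Fern}: 44 + 41 = 85
  {Corby, Oak} + {Maris, Cedar, Fern}: 46 + 28 = 74
  {Maris, Oak} + {Corby, Cedar, Fern}: 45 + 40 = 85
  … (15 splits in total)
  {Cedar} + {Corby, Maris, Oak, Fern}: 12 + 48 = 60  ← best
Best: vehicle 1 Ash → Cedar → Ash = 12; vehicle 2 Ash → Corby → Oak → Fern → Maris → Ash = 48; combined 60.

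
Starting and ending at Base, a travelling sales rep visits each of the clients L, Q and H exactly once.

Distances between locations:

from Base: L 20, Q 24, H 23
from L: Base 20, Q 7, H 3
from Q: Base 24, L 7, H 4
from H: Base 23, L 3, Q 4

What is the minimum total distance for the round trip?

Minimum total distance: 51.

There are 3 distinct closed tours to check (reversals are equivalent).
Base→L→Q→H→Base: 20+7+4+23 = 54
Base→L→H→Q→Base: 20+3+4+24 = 51
Base→Q→L→H→Base: 24+7+3+23 = 57
The minimum is 51.
One optimal route: Base → L → H → Q → Base (or its reverse).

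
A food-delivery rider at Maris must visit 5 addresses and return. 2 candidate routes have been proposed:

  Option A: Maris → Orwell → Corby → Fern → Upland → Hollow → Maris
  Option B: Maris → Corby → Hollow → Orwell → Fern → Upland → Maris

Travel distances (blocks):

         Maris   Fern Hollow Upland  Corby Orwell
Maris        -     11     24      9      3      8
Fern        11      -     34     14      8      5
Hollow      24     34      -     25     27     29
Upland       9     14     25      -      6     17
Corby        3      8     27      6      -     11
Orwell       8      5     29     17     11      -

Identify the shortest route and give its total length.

87 blocks — Option B is the shortest.

Option A: 8 + 11 + 8 + 14 + 25 + 24 = 90
Option B: 3 + 27 + 29 + 5 + 14 + 9 = 87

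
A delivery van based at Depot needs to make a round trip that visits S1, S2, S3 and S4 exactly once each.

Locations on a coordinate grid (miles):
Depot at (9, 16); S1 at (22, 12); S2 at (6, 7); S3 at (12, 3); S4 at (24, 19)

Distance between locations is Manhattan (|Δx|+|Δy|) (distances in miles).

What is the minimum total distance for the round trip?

Minimum total distance: 68 miles.

Depot → S1 → S2 → S3 → S4 → Depot: 17+21+10+28+18 = 94
Depot → S1 → S2 → S4 → S3 → Depot: 17+21+30+28+16 = 112
Depot → S1 → S3 → S2 → S4 → Depot: 17+19+10+30+18 = 94
Depot → S1 → S3 → S4 → S2 → Depot: 17+19+28+30+12 = 106
Depot → S1 → S4 → S2 → S3 → Depot: 17+9+30+10+16 = 82
Depot → S1 → S4 → S3 → S2 → Depot: 17+9+28+10+12 = 76
Depot → S2 → S1 → S3 → S4 → Depot: 12+21+19+28+18 = 98
Depot → S2 → S1 → S4 → S3 → Depot: 12+21+9+28+16 = 86
Depot → S2 → S3 → S1 → S4 → Depot: 12+10+19+9+18 = 68
Depot → S2 → S4 → S1 → S3 → Depot: 12+30+9+19+16 = 86
Depot → S3 → S1 → S2 → S4 → Depot: 16+19+21+30+18 = 104
Depot → S3 → S2 → S1 → S4 → Depot: 16+10+21+9+18 = 74
The minimum is 68.
One optimal route: Depot → S2 → S3 → S1 → S4 → Depot (or its reverse).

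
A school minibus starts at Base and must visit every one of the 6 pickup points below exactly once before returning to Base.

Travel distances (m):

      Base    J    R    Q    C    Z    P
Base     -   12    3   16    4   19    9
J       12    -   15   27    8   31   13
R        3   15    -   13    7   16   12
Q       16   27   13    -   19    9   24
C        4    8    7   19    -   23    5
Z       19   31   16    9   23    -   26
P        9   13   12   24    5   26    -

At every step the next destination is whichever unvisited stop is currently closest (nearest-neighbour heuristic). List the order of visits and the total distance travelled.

Nearest-neighbour total = 83 m; route Base → R → C → P → J → Q → Z → Base.

Base → [R:3 / C:4 / P:9 / J:12 / Q:16 / Z:19] → R (3)
R → [C:7 / P:12 / Q:13 / J:15 / Z:16] → C (7)
C → [P:5 / J:8 / Q:19 / Z:23] → P (5)
P → [J:13 / Q:24 / Z:26] → J (13)
J → [Q:27 / Z:31] → Q (27)
Q → [Z:9] → Z (9)
Return Z→Base: 19.
Total = 3 + 7 + 5 + 13 + 27 + 9 + 19 = 83.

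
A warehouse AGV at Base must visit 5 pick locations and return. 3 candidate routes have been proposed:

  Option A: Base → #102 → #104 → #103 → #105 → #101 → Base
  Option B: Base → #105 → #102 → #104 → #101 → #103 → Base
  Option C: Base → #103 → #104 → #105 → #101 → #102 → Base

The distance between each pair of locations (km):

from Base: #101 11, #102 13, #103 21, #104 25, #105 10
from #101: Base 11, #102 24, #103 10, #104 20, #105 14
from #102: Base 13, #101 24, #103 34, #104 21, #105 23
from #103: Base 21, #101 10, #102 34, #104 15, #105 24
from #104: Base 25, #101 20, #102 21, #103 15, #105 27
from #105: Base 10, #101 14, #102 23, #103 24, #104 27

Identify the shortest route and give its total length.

98 km — Option A is the shortest.

Option A: 13 + 21 + 15 + 24 + 14 + 11 = 98
Option B: 10 + 23 + 21 + 20 + 10 + 21 = 105
Option C: 21 + 15 + 27 + 14 + 24 + 13 = 114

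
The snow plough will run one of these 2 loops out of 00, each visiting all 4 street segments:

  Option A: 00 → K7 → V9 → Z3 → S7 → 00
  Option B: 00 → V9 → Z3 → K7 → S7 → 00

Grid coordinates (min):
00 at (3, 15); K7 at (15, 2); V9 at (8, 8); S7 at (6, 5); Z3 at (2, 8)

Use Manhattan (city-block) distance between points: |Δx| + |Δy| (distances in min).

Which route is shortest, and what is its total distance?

62 min — Option B is the shortest.

Option A: 25 + 13 + 6 + 7 + 13 = 64
Option B: 12 + 6 + 19 + 12 + 13 = 62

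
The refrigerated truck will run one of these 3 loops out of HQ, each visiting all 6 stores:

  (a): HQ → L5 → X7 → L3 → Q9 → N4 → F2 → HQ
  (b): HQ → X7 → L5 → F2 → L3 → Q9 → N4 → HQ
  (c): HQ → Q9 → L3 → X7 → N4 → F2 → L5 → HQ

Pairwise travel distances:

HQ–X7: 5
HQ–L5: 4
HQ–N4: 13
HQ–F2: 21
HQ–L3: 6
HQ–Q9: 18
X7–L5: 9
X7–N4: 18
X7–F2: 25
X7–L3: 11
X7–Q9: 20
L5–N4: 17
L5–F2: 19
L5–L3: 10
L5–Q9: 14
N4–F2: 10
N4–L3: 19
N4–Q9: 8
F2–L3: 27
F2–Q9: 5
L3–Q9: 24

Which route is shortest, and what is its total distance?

(a): 4 + 9 + 11 + 24 + 8 + 10 + 21 = 87
(b): 5 + 9 + 19 + 27 + 24 + 8 + 13 = 105
(c): 18 + 24 + 11 + 18 + 10 + 19 + 4 = 104

87 — (a) is the shortest.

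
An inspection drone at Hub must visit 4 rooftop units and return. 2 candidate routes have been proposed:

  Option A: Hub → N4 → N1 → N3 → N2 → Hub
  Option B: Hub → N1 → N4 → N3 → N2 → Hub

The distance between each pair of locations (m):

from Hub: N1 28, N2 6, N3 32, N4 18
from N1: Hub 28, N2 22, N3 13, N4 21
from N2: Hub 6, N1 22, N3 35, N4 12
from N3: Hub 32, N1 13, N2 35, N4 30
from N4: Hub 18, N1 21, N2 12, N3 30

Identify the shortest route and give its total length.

Shortest is Option A, total 93 m.

Option A: 18 + 21 + 13 + 35 + 6 = 93
Option B: 28 + 21 + 30 + 35 + 6 = 120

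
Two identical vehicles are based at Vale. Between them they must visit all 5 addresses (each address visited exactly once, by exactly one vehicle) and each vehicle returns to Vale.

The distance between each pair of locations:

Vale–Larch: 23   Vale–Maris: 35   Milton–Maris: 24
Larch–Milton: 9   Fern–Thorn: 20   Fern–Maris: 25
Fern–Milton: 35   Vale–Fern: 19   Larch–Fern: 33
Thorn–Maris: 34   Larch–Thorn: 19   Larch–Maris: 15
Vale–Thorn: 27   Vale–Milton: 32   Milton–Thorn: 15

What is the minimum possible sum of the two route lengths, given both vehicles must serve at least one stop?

Try each way of splitting the stops between the two vehicles (each non-empty) and, for each split, find the best tour for each vehicle:
  {Larch} + {Fern, Milton, Thorn, Maris}: 46 + 110 = 156
  {Fern} + {Larch, Milton, Thorn, Maris}: 38 + 101 = 139
  {Larch, Fern} + {Milton, Thorn, Maris}: 75 + 101 = 176
  {Milton} + {Larch, Fern, Thorn, Maris}: 64 + 105 = 169
  {Larch, Milton} + {Fern, Thorn, Maris}: 64 + 105 = 169
  {Fern, Milton} + {Larch, Thorn, Maris}: 86 + 96 = 182
  … (15 splits in total)
Best: vehicle 1 Vale → Fern → Vale = 38; vehicle 2 Vale → Thorn → Milton → Larch → Maris → Vale = 101; combined 139.

139 — the smallest possible combined total.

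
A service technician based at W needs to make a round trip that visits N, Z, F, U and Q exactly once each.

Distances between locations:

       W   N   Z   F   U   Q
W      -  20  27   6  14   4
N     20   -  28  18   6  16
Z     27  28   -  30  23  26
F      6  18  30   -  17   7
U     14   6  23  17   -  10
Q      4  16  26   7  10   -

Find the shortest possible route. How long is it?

W - N - Z - F - U - Q - W: 20+28+30+17+10+4 = 109
W - N - Z - F - Q - U - W: 20+28+30+7+10+14 = 109
W - N - Z - U - F - Q - W: 20+28+23+17+7+4 = 99
W - N - Z - U - Q - F - W: 20+28+23+10+7+6 = 94
W - N - Z - Q - F - U - W: 20+28+26+7+17+14 = 112
W - N - Z - Q - U - F - W: 20+28+26+10+17+6 = 107
W - N - F - Z - U - Q - W: 20+18+30+23+10+4 = 105
W - N - F - Z - Q - U - W: 20+18+30+26+10+14 = 118
W - N - F - U - Z - Q - W: 20+18+17+23+26+4 = 108
W - N - F - U - Q - Z - W: 20+18+17+10+26+27 = 118
W - N - F - Q - Z - U - W: 20+18+7+26+23+14 = 108
W - N - F - Q - U - Z - W: 20+18+7+10+23+27 = 105
W - N - U - Z - F - Q - W: 20+6+23+30+7+4 = 90
W - N - U - Z - Q - F - W: 20+6+23+26+7+6 = 88
… (46 more)
W - F - N - U - Z - Q - W: 6+18+6+23+26+4 = 83  ← best
The minimum is 83.
One optimal route: W → F → N → U → Z → Q → W (or its reverse).

83 — the shortest possible round trip.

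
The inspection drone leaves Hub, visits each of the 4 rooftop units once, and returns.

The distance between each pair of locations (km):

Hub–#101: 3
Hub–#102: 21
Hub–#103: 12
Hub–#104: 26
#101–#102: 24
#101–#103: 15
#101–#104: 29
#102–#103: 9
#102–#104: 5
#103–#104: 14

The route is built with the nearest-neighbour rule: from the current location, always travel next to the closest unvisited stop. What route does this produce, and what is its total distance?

Hub → [#101:3 / #103:12 / #102:21 / #104:26] → #101 (3)
#101 → [#103:15 / #102:24 / #104:29] → #103 (15)
#103 → [#102:9 / #104:14] → #102 (9)
#102 → [#104:5] → #104 (5)
Return #104→Hub: 26.
Total = 3 + 15 + 9 + 5 + 26 = 58.

Total distance 58 km via the nearest-neighbour route Hub → #101 → #103 → #102 → #104 → Hub.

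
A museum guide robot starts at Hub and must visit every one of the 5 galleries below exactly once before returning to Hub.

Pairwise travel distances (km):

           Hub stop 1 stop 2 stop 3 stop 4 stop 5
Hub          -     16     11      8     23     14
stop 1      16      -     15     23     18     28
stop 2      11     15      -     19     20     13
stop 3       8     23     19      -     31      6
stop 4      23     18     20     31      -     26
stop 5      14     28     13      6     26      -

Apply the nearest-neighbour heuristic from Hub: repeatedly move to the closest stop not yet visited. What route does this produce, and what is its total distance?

Total distance 83 km via the nearest-neighbour route Hub → stop 3 → stop 5 → stop 2 → stop 1 → stop 4 → Hub.

At Hub the remaining stops are stop 3 8, stop 2 11, stop 5 14, stop 1 16, stop 4 23; go to stop 3.
At stop 3 the remaining stops are stop 5 6, stop 2 19, stop 1 23, stop 4 31; go to stop 5.
At stop 5 the remaining stops are stop 2 13, stop 4 26, stop 1 28; go to stop 2.
At stop 2 the remaining stops are stop 1 15, stop 4 20; go to stop 1.
At stop 1 the remaining stops are stop 4 18; go to stop 4.
Return stop 4→Hub: 23.
Total = 8 + 6 + 13 + 15 + 18 + 23 = 83.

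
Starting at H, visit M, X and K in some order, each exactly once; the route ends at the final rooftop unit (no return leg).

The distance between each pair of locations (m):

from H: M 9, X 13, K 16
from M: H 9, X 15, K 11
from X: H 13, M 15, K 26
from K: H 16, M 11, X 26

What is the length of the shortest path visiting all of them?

Minimum one-way distance = 39 m.

There are 3! = 6 possible orderings.
H - M - X - K: 9+15+26 = 50
H - M - K - X: 9+11+26 = 46
H - X - M - K: 13+15+11 = 39
H - X - K - M: 13+26+11 = 50
H - K - M - X: 16+11+15 = 42
H - K - X - M: 16+26+15 = 57
The minimum is 39.
One shortest path: H → X → M → K.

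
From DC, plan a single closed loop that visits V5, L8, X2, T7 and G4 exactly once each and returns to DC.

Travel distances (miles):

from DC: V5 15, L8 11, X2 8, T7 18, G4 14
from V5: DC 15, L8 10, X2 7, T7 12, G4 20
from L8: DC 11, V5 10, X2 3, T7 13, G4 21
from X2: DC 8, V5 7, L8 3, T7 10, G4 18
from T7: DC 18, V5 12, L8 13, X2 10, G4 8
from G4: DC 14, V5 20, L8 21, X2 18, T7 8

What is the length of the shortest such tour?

Minimum total distance: 55 miles.

With 5 stops there are 5!/2 = 60 distinct round trips (a route and its reverse cost the same).
DC - V5 - L8 - X2 - T7 - G4 - DC: 15+10+3+10+8+14 = 60
DC - V5 - L8 - X2 - G4 - T7 - DC: 15+10+3+18+8+18 = 72
DC - V5 - L8 - T7 - X2 - G4 - DC: 15+10+13+10+18+14 = 80
DC - V5 - L8 - T7 - G4 - X2 - DC: 15+10+13+8+18+8 = 72
DC - V5 - L8 - G4 - X2 - T7 - DC: 15+10+21+18+10+18 = 92
DC - V5 - L8 - G4 - T7 - X2 - DC: 15+10+21+8+10+8 = 72
DC - V5 - X2 - L8 - T7 - G4 - DC: 15+7+3+13+8+14 = 60
DC - V5 - X2 - L8 - G4 - T7 - DC: 15+7+3+21+8+18 = 72
DC - V5 - X2 - T7 - L8 - G4 - DC: 15+7+10+13+21+14 = 80
DC - V5 - X2 - T7 - G4 - L8 - DC: 15+7+10+8+21+11 = 72
DC - V5 - X2 - G4 - L8 - T7 - DC: 15+7+18+21+13+18 = 92
DC - V5 - X2 - G4 - T7 - L8 - DC: 15+7+18+8+13+11 = 72
DC - V5 - T7 - L8 - X2 - G4 - DC: 15+12+13+3+18+14 = 75
DC - V5 - T7 - L8 - G4 - X2 - DC: 15+12+13+21+18+8 = 87
… (46 more)
DC - L8 - X2 - V5 - T7 - G4 - DC: 11+3+7+12+8+14 = 55  ← best
The minimum is 55.
One optimal route: DC → L8 → X2 → V5 → T7 → G4 → DC (or its reverse).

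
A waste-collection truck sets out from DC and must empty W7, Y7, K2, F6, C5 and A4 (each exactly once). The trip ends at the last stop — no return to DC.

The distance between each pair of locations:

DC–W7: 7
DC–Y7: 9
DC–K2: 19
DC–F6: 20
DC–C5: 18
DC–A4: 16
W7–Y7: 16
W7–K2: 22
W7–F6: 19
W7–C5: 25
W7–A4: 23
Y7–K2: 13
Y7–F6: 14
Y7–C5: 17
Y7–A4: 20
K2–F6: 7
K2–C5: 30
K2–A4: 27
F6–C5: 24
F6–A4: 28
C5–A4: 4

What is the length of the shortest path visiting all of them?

There are 6! = 720 possible orderings.
DC - W7 - Y7 - K2 - F6 - C5 - A4: 7+16+13+7+24+4 = 71
DC - W7 - Y7 - K2 - F6 - A4 - C5: 7+16+13+7+28+4 = 75
DC - W7 - Y7 - K2 - C5 - F6 - A4: 7+16+13+30+24+28 = 118
DC - W7 - Y7 - K2 - C5 - A4 - F6: 7+16+13+30+4+28 = 98
DC - W7 - Y7 - K2 - A4 - F6 - C5: 7+16+13+27+28+24 = 115
DC - W7 - Y7 - K2 - A4 - C5 - F6: 7+16+13+27+4+24 = 91
DC - W7 - Y7 - F6 - K2 - C5 - A4: 7+16+14+7+30+4 = 78
DC - W7 - Y7 - F6 - K2 - A4 - C5: 7+16+14+7+27+4 = 75
… (712 more)
DC - W7 - F6 - K2 - Y7 - C5 - A4: 7+19+7+13+17+4 = 67  ← best
The minimum is 67.
One shortest path: DC → W7 → F6 → K2 → Y7 → C5 → A4.

Shortest open route: 67.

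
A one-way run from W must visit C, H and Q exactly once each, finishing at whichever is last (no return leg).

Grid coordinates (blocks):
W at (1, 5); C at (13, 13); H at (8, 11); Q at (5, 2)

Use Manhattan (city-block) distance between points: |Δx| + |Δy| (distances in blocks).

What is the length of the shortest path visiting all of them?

Shortest open route: 26 blocks.

There are 3! = 6 possible orderings.
W→C→H→Q: 20+7+12 = 39
W→C→Q→H: 20+19+12 = 51
W→H→C→Q: 13+7+19 = 39
W→H→Q→C: 13+12+19 = 44
W→Q→C→H: 7+19+7 = 33
W→Q→H→C: 7+12+7 = 26
The minimum is 26.
One shortest path: W → Q → H → C.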